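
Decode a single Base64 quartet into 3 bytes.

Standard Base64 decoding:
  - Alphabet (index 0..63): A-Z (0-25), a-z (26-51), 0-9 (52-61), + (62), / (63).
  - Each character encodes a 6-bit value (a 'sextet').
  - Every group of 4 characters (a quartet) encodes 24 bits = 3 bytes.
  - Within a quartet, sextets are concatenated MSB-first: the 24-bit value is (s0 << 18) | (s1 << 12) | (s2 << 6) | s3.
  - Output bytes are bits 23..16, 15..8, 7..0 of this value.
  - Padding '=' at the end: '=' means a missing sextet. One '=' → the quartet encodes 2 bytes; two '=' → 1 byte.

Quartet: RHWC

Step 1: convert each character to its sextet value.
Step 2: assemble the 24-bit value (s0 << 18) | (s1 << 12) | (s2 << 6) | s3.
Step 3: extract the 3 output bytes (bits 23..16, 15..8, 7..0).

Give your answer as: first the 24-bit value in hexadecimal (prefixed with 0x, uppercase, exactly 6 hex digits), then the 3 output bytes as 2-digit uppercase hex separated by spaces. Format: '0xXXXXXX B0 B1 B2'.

Answer: 0x447582 44 75 82

Derivation:
Sextets: R=17, H=7, W=22, C=2
24-bit: (17<<18) | (7<<12) | (22<<6) | 2
      = 0x440000 | 0x007000 | 0x000580 | 0x000002
      = 0x447582
Bytes: (v>>16)&0xFF=44, (v>>8)&0xFF=75, v&0xFF=82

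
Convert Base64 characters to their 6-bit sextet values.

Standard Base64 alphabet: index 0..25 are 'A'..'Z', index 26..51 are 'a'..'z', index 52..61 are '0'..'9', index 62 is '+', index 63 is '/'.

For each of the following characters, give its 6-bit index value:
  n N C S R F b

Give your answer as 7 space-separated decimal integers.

'n': a..z range, 26 + ord('n') − ord('a') = 39
'N': A..Z range, ord('N') − ord('A') = 13
'C': A..Z range, ord('C') − ord('A') = 2
'S': A..Z range, ord('S') − ord('A') = 18
'R': A..Z range, ord('R') − ord('A') = 17
'F': A..Z range, ord('F') − ord('A') = 5
'b': a..z range, 26 + ord('b') − ord('a') = 27

Answer: 39 13 2 18 17 5 27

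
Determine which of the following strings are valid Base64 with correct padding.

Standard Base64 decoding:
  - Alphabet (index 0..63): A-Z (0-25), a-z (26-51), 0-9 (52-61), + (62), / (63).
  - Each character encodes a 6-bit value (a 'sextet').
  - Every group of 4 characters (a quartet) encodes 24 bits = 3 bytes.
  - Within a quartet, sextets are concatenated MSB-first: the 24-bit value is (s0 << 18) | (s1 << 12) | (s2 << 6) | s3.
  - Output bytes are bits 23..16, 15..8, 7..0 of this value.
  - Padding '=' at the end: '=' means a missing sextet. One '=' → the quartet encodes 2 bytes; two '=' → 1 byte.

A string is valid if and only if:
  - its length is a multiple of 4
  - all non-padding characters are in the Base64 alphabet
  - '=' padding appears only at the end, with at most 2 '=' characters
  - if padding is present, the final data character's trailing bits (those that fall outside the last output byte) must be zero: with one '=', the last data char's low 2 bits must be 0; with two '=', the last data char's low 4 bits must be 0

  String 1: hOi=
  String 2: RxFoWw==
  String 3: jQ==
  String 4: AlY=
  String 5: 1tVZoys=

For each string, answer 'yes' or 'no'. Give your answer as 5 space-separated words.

String 1: 'hOi=' → invalid (bad trailing bits)
String 2: 'RxFoWw==' → valid
String 3: 'jQ==' → valid
String 4: 'AlY=' → valid
String 5: '1tVZoys=' → valid

Answer: no yes yes yes yes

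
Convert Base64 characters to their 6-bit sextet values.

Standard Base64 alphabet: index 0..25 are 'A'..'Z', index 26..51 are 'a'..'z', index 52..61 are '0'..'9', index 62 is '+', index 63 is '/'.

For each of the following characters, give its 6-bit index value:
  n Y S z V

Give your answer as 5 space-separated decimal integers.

'n': a..z range, 26 + ord('n') − ord('a') = 39
'Y': A..Z range, ord('Y') − ord('A') = 24
'S': A..Z range, ord('S') − ord('A') = 18
'z': a..z range, 26 + ord('z') − ord('a') = 51
'V': A..Z range, ord('V') − ord('A') = 21

Answer: 39 24 18 51 21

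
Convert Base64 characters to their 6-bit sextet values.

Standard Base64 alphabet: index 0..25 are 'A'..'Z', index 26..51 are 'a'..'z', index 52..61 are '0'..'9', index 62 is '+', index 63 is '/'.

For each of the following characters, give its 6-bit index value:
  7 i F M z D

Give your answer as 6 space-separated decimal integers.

'7': 0..9 range, 52 + ord('7') − ord('0') = 59
'i': a..z range, 26 + ord('i') − ord('a') = 34
'F': A..Z range, ord('F') − ord('A') = 5
'M': A..Z range, ord('M') − ord('A') = 12
'z': a..z range, 26 + ord('z') − ord('a') = 51
'D': A..Z range, ord('D') − ord('A') = 3

Answer: 59 34 5 12 51 3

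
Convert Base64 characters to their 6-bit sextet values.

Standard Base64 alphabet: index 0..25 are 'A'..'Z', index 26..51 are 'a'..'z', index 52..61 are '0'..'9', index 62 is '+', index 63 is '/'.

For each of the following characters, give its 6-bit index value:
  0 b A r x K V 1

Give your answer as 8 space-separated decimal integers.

'0': 0..9 range, 52 + ord('0') − ord('0') = 52
'b': a..z range, 26 + ord('b') − ord('a') = 27
'A': A..Z range, ord('A') − ord('A') = 0
'r': a..z range, 26 + ord('r') − ord('a') = 43
'x': a..z range, 26 + ord('x') − ord('a') = 49
'K': A..Z range, ord('K') − ord('A') = 10
'V': A..Z range, ord('V') − ord('A') = 21
'1': 0..9 range, 52 + ord('1') − ord('0') = 53

Answer: 52 27 0 43 49 10 21 53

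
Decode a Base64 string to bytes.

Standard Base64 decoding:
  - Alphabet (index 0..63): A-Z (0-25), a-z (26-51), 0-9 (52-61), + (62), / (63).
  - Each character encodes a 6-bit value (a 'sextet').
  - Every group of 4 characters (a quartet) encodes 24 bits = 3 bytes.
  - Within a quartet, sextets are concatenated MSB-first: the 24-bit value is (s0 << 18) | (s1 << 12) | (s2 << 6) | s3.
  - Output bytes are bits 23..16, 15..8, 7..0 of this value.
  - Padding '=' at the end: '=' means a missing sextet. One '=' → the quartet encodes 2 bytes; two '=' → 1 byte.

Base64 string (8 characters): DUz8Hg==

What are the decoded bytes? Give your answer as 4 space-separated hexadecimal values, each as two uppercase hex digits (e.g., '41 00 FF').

Answer: 0D 4C FC 1E

Derivation:
After char 0 ('D'=3): chars_in_quartet=1 acc=0x3 bytes_emitted=0
After char 1 ('U'=20): chars_in_quartet=2 acc=0xD4 bytes_emitted=0
After char 2 ('z'=51): chars_in_quartet=3 acc=0x3533 bytes_emitted=0
After char 3 ('8'=60): chars_in_quartet=4 acc=0xD4CFC -> emit 0D 4C FC, reset; bytes_emitted=3
After char 4 ('H'=7): chars_in_quartet=1 acc=0x7 bytes_emitted=3
After char 5 ('g'=32): chars_in_quartet=2 acc=0x1E0 bytes_emitted=3
Padding '==': partial quartet acc=0x1E0 -> emit 1E; bytes_emitted=4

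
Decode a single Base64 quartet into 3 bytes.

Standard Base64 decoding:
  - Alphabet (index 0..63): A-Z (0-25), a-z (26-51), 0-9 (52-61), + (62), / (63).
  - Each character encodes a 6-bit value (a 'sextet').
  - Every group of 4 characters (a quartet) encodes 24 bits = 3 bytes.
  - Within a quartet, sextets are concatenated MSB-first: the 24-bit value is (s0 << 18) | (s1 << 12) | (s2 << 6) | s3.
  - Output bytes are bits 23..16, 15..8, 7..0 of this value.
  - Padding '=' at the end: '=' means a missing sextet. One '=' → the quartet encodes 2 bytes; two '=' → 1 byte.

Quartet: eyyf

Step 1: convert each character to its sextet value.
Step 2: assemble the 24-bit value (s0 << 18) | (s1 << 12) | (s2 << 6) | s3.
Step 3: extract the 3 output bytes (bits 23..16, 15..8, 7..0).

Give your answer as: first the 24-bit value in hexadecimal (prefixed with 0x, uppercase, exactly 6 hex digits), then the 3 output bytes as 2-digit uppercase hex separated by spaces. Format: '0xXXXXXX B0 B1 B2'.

Answer: 0x7B2C9F 7B 2C 9F

Derivation:
Sextets: e=30, y=50, y=50, f=31
24-bit: (30<<18) | (50<<12) | (50<<6) | 31
      = 0x780000 | 0x032000 | 0x000C80 | 0x00001F
      = 0x7B2C9F
Bytes: (v>>16)&0xFF=7B, (v>>8)&0xFF=2C, v&0xFF=9F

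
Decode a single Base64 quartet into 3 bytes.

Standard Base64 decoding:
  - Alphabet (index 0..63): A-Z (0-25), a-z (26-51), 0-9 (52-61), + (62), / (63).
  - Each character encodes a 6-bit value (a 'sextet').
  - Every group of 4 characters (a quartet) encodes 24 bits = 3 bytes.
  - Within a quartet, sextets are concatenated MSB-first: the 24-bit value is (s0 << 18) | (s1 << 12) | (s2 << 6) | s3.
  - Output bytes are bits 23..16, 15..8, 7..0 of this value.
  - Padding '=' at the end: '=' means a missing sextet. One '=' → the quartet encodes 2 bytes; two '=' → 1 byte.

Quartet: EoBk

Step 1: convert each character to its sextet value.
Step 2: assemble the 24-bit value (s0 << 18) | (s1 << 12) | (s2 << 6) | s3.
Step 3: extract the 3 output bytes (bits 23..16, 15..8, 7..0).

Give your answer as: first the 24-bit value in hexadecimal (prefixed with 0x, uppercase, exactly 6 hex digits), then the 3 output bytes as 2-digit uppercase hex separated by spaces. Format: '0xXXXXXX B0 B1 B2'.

Sextets: E=4, o=40, B=1, k=36
24-bit: (4<<18) | (40<<12) | (1<<6) | 36
      = 0x100000 | 0x028000 | 0x000040 | 0x000024
      = 0x128064
Bytes: (v>>16)&0xFF=12, (v>>8)&0xFF=80, v&0xFF=64

Answer: 0x128064 12 80 64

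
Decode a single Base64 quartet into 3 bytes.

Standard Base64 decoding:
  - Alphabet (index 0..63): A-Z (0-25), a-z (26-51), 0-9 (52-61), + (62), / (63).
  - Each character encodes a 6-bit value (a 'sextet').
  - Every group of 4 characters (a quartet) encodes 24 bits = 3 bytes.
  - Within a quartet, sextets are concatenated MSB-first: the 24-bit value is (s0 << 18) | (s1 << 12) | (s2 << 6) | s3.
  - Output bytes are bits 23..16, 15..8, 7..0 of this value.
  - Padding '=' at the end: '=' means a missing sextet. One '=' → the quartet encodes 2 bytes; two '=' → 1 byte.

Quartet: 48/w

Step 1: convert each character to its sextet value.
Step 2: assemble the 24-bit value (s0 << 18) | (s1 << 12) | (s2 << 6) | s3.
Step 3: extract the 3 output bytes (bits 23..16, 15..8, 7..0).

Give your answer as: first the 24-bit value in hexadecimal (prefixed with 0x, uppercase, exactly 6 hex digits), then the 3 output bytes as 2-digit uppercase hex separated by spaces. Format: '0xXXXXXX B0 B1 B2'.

Sextets: 4=56, 8=60, /=63, w=48
24-bit: (56<<18) | (60<<12) | (63<<6) | 48
      = 0xE00000 | 0x03C000 | 0x000FC0 | 0x000030
      = 0xE3CFF0
Bytes: (v>>16)&0xFF=E3, (v>>8)&0xFF=CF, v&0xFF=F0

Answer: 0xE3CFF0 E3 CF F0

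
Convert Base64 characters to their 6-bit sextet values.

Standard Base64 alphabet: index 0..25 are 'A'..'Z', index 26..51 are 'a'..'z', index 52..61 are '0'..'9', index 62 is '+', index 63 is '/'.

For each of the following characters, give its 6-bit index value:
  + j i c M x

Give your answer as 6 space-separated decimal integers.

'+': index 62
'j': a..z range, 26 + ord('j') − ord('a') = 35
'i': a..z range, 26 + ord('i') − ord('a') = 34
'c': a..z range, 26 + ord('c') − ord('a') = 28
'M': A..Z range, ord('M') − ord('A') = 12
'x': a..z range, 26 + ord('x') − ord('a') = 49

Answer: 62 35 34 28 12 49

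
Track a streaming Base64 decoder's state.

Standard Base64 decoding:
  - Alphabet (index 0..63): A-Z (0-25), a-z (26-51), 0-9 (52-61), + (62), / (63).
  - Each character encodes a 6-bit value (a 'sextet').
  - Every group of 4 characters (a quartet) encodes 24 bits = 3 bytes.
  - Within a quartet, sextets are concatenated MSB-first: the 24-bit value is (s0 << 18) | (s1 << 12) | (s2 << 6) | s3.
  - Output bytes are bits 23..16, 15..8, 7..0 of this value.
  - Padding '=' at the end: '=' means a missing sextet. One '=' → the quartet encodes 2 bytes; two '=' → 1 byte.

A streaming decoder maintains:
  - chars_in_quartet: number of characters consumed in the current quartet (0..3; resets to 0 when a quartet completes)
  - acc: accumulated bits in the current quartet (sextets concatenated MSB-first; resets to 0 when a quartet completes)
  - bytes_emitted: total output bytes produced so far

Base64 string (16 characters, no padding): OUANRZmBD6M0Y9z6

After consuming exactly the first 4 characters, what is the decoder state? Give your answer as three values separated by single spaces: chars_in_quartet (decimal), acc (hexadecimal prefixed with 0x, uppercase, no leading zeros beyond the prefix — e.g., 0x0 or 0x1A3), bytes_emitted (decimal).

After char 0 ('O'=14): chars_in_quartet=1 acc=0xE bytes_emitted=0
After char 1 ('U'=20): chars_in_quartet=2 acc=0x394 bytes_emitted=0
After char 2 ('A'=0): chars_in_quartet=3 acc=0xE500 bytes_emitted=0
After char 3 ('N'=13): chars_in_quartet=4 acc=0x39400D -> emit 39 40 0D, reset; bytes_emitted=3

Answer: 0 0x0 3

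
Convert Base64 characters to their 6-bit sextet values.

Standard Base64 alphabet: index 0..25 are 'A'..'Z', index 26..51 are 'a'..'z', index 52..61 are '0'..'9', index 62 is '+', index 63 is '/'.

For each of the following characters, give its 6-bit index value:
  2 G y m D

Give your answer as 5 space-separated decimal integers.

Answer: 54 6 50 38 3

Derivation:
'2': 0..9 range, 52 + ord('2') − ord('0') = 54
'G': A..Z range, ord('G') − ord('A') = 6
'y': a..z range, 26 + ord('y') − ord('a') = 50
'm': a..z range, 26 + ord('m') − ord('a') = 38
'D': A..Z range, ord('D') − ord('A') = 3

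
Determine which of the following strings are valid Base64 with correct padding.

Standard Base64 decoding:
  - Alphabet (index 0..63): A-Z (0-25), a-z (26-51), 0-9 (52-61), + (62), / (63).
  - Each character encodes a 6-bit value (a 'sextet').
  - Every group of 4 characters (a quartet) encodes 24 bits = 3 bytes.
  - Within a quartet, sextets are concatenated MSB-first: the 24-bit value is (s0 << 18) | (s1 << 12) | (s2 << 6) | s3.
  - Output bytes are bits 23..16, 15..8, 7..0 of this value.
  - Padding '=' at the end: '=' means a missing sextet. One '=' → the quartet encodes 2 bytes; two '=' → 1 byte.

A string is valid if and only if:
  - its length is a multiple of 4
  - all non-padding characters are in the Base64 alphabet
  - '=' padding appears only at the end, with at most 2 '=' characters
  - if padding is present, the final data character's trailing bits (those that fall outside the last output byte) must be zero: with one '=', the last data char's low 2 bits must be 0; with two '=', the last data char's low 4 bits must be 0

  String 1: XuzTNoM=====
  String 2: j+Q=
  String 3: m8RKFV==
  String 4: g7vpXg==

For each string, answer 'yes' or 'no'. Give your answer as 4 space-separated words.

String 1: 'XuzTNoM=====' → invalid (5 pad chars (max 2))
String 2: 'j+Q=' → valid
String 3: 'm8RKFV==' → invalid (bad trailing bits)
String 4: 'g7vpXg==' → valid

Answer: no yes no yes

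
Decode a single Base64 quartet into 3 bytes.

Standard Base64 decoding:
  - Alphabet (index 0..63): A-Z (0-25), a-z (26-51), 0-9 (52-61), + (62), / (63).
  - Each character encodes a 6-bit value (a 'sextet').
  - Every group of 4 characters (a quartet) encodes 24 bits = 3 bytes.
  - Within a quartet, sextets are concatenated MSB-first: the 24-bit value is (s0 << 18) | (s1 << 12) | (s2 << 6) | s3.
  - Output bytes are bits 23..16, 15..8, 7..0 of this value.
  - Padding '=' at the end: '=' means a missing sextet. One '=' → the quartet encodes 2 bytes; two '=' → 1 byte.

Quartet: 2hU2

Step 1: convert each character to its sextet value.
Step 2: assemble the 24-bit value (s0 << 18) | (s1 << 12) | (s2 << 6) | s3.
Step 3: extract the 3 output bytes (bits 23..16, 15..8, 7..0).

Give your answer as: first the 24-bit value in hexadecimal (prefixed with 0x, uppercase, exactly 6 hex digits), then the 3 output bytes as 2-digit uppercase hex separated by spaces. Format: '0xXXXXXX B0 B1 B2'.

Answer: 0xDA1536 DA 15 36

Derivation:
Sextets: 2=54, h=33, U=20, 2=54
24-bit: (54<<18) | (33<<12) | (20<<6) | 54
      = 0xD80000 | 0x021000 | 0x000500 | 0x000036
      = 0xDA1536
Bytes: (v>>16)&0xFF=DA, (v>>8)&0xFF=15, v&0xFF=36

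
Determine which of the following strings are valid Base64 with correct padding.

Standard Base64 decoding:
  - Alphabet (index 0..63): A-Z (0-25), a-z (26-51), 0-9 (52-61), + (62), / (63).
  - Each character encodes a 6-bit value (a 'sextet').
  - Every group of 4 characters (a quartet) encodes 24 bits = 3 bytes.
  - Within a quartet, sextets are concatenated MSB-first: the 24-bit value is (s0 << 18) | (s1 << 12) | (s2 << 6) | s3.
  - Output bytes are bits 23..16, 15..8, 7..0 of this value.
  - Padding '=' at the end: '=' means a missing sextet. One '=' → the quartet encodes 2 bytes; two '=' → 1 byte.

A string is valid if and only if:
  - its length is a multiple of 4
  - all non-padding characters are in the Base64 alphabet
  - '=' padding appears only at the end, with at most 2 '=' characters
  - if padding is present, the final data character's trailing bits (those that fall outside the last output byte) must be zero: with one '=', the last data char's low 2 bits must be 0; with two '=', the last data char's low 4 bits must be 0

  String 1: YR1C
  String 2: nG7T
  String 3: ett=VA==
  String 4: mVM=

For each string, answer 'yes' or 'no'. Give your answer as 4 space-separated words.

Answer: yes yes no yes

Derivation:
String 1: 'YR1C' → valid
String 2: 'nG7T' → valid
String 3: 'ett=VA==' → invalid (bad char(s): ['=']; '=' in middle)
String 4: 'mVM=' → valid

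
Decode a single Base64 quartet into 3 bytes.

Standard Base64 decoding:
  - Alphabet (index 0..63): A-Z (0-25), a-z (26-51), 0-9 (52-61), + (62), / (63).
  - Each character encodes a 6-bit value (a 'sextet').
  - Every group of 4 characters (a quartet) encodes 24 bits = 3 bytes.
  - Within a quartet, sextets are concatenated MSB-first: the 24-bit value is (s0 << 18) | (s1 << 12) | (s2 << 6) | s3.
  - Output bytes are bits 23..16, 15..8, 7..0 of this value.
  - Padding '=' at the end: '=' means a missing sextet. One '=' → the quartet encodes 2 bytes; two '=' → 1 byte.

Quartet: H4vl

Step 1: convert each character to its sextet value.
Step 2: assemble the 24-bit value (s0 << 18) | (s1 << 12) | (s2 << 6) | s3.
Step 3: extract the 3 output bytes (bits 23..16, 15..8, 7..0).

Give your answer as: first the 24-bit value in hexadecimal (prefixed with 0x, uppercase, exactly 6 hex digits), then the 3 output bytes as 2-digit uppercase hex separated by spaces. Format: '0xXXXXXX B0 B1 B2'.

Answer: 0x1F8BE5 1F 8B E5

Derivation:
Sextets: H=7, 4=56, v=47, l=37
24-bit: (7<<18) | (56<<12) | (47<<6) | 37
      = 0x1C0000 | 0x038000 | 0x000BC0 | 0x000025
      = 0x1F8BE5
Bytes: (v>>16)&0xFF=1F, (v>>8)&0xFF=8B, v&0xFF=E5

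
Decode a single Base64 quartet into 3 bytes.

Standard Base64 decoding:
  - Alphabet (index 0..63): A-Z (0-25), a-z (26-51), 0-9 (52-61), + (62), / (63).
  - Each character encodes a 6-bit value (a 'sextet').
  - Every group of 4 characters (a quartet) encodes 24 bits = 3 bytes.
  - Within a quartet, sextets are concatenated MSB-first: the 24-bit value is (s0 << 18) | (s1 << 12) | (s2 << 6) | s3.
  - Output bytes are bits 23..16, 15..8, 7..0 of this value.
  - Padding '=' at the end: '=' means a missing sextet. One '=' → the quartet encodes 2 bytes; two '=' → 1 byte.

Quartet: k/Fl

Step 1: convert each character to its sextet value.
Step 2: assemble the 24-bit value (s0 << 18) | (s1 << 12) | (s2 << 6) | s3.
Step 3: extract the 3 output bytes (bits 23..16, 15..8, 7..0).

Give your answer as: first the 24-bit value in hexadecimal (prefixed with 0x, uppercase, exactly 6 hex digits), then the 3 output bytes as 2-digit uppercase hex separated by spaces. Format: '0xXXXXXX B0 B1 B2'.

Answer: 0x93F165 93 F1 65

Derivation:
Sextets: k=36, /=63, F=5, l=37
24-bit: (36<<18) | (63<<12) | (5<<6) | 37
      = 0x900000 | 0x03F000 | 0x000140 | 0x000025
      = 0x93F165
Bytes: (v>>16)&0xFF=93, (v>>8)&0xFF=F1, v&0xFF=65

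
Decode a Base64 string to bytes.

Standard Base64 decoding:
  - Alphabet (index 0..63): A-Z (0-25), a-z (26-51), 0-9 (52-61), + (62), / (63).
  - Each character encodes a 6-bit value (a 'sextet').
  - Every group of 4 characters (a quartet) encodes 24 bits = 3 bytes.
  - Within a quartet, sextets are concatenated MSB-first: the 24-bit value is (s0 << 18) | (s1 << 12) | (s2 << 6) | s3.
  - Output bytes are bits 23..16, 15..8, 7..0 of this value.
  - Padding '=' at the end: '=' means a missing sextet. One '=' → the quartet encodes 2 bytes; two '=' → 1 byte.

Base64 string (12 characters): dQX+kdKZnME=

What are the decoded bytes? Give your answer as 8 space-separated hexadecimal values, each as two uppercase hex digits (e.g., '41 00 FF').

After char 0 ('d'=29): chars_in_quartet=1 acc=0x1D bytes_emitted=0
After char 1 ('Q'=16): chars_in_quartet=2 acc=0x750 bytes_emitted=0
After char 2 ('X'=23): chars_in_quartet=3 acc=0x1D417 bytes_emitted=0
After char 3 ('+'=62): chars_in_quartet=4 acc=0x7505FE -> emit 75 05 FE, reset; bytes_emitted=3
After char 4 ('k'=36): chars_in_quartet=1 acc=0x24 bytes_emitted=3
After char 5 ('d'=29): chars_in_quartet=2 acc=0x91D bytes_emitted=3
After char 6 ('K'=10): chars_in_quartet=3 acc=0x2474A bytes_emitted=3
After char 7 ('Z'=25): chars_in_quartet=4 acc=0x91D299 -> emit 91 D2 99, reset; bytes_emitted=6
After char 8 ('n'=39): chars_in_quartet=1 acc=0x27 bytes_emitted=6
After char 9 ('M'=12): chars_in_quartet=2 acc=0x9CC bytes_emitted=6
After char 10 ('E'=4): chars_in_quartet=3 acc=0x27304 bytes_emitted=6
Padding '=': partial quartet acc=0x27304 -> emit 9C C1; bytes_emitted=8

Answer: 75 05 FE 91 D2 99 9C C1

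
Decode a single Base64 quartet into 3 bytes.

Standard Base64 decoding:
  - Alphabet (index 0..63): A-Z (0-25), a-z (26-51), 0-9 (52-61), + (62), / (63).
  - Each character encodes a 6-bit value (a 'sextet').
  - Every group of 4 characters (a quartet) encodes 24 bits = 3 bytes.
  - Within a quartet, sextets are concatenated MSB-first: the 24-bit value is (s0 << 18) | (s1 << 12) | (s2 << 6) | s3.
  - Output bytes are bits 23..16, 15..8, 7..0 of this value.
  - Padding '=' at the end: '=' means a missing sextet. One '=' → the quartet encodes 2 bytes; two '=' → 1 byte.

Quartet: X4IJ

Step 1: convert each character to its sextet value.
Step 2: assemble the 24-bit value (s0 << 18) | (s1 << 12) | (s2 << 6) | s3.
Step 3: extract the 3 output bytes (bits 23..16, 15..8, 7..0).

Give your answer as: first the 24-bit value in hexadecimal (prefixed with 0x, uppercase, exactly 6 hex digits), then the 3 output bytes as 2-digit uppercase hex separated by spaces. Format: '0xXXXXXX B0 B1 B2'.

Sextets: X=23, 4=56, I=8, J=9
24-bit: (23<<18) | (56<<12) | (8<<6) | 9
      = 0x5C0000 | 0x038000 | 0x000200 | 0x000009
      = 0x5F8209
Bytes: (v>>16)&0xFF=5F, (v>>8)&0xFF=82, v&0xFF=09

Answer: 0x5F8209 5F 82 09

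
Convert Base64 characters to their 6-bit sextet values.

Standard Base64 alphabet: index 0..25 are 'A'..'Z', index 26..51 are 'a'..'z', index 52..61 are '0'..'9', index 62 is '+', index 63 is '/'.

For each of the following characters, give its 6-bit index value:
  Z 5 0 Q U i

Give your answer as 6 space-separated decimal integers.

Answer: 25 57 52 16 20 34

Derivation:
'Z': A..Z range, ord('Z') − ord('A') = 25
'5': 0..9 range, 52 + ord('5') − ord('0') = 57
'0': 0..9 range, 52 + ord('0') − ord('0') = 52
'Q': A..Z range, ord('Q') − ord('A') = 16
'U': A..Z range, ord('U') − ord('A') = 20
'i': a..z range, 26 + ord('i') − ord('a') = 34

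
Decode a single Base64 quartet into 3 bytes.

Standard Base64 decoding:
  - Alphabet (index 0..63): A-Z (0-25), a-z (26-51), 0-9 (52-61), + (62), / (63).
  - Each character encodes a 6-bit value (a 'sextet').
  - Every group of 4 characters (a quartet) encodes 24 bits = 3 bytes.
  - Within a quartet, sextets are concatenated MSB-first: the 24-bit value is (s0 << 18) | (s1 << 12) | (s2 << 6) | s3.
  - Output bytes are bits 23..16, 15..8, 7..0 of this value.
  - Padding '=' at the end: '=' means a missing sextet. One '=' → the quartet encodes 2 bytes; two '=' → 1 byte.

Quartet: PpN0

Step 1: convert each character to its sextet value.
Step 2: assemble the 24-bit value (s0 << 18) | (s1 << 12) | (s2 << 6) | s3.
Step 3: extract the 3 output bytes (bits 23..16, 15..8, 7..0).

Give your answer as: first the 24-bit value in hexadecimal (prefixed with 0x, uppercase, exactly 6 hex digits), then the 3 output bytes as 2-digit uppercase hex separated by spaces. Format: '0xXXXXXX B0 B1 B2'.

Sextets: P=15, p=41, N=13, 0=52
24-bit: (15<<18) | (41<<12) | (13<<6) | 52
      = 0x3C0000 | 0x029000 | 0x000340 | 0x000034
      = 0x3E9374
Bytes: (v>>16)&0xFF=3E, (v>>8)&0xFF=93, v&0xFF=74

Answer: 0x3E9374 3E 93 74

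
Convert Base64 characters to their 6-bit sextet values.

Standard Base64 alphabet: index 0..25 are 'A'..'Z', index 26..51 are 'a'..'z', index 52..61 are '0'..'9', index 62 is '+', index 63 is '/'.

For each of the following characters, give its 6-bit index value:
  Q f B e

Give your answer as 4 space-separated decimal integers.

Answer: 16 31 1 30

Derivation:
'Q': A..Z range, ord('Q') − ord('A') = 16
'f': a..z range, 26 + ord('f') − ord('a') = 31
'B': A..Z range, ord('B') − ord('A') = 1
'e': a..z range, 26 + ord('e') − ord('a') = 30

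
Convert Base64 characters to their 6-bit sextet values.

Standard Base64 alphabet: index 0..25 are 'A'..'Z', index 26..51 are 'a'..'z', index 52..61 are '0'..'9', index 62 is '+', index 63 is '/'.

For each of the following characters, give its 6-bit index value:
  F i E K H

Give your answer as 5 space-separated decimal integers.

'F': A..Z range, ord('F') − ord('A') = 5
'i': a..z range, 26 + ord('i') − ord('a') = 34
'E': A..Z range, ord('E') − ord('A') = 4
'K': A..Z range, ord('K') − ord('A') = 10
'H': A..Z range, ord('H') − ord('A') = 7

Answer: 5 34 4 10 7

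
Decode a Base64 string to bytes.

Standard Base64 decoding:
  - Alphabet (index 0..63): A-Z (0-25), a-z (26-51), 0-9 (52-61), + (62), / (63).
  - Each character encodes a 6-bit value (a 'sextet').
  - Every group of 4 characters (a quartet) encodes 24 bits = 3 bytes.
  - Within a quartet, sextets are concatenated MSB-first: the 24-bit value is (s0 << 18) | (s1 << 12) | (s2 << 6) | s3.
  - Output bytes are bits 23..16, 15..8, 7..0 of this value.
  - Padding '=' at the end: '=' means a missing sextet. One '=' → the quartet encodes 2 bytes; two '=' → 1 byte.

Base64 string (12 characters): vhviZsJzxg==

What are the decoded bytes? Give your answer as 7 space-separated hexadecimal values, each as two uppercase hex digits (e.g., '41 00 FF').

Answer: BE 1B E2 66 C2 73 C6

Derivation:
After char 0 ('v'=47): chars_in_quartet=1 acc=0x2F bytes_emitted=0
After char 1 ('h'=33): chars_in_quartet=2 acc=0xBE1 bytes_emitted=0
After char 2 ('v'=47): chars_in_quartet=3 acc=0x2F86F bytes_emitted=0
After char 3 ('i'=34): chars_in_quartet=4 acc=0xBE1BE2 -> emit BE 1B E2, reset; bytes_emitted=3
After char 4 ('Z'=25): chars_in_quartet=1 acc=0x19 bytes_emitted=3
After char 5 ('s'=44): chars_in_quartet=2 acc=0x66C bytes_emitted=3
After char 6 ('J'=9): chars_in_quartet=3 acc=0x19B09 bytes_emitted=3
After char 7 ('z'=51): chars_in_quartet=4 acc=0x66C273 -> emit 66 C2 73, reset; bytes_emitted=6
After char 8 ('x'=49): chars_in_quartet=1 acc=0x31 bytes_emitted=6
After char 9 ('g'=32): chars_in_quartet=2 acc=0xC60 bytes_emitted=6
Padding '==': partial quartet acc=0xC60 -> emit C6; bytes_emitted=7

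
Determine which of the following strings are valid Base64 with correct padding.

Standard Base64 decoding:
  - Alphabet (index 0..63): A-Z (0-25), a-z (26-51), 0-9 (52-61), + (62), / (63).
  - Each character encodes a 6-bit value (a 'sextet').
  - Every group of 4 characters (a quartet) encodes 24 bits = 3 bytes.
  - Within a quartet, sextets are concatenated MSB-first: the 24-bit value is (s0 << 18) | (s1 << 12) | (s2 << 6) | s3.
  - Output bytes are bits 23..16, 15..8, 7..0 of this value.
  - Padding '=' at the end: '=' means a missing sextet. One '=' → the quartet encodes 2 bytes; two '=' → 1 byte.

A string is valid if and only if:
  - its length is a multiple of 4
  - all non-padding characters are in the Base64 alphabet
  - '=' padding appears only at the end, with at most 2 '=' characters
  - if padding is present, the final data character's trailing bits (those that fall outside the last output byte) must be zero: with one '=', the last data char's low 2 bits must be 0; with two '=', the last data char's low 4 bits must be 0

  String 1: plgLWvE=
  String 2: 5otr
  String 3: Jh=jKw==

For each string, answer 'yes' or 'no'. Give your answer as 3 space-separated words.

Answer: yes yes no

Derivation:
String 1: 'plgLWvE=' → valid
String 2: '5otr' → valid
String 3: 'Jh=jKw==' → invalid (bad char(s): ['=']; '=' in middle)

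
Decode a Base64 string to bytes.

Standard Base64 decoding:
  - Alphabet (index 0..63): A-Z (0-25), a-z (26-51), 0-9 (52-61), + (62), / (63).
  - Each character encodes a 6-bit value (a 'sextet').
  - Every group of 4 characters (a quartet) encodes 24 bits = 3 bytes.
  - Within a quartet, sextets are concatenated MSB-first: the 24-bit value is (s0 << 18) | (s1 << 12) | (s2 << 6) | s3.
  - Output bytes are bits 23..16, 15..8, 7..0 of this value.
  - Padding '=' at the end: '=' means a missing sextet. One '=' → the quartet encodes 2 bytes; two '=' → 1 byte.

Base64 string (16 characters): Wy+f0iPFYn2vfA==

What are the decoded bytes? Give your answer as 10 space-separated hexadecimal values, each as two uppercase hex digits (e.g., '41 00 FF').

Answer: 5B 2F 9F D2 23 C5 62 7D AF 7C

Derivation:
After char 0 ('W'=22): chars_in_quartet=1 acc=0x16 bytes_emitted=0
After char 1 ('y'=50): chars_in_quartet=2 acc=0x5B2 bytes_emitted=0
After char 2 ('+'=62): chars_in_quartet=3 acc=0x16CBE bytes_emitted=0
After char 3 ('f'=31): chars_in_quartet=4 acc=0x5B2F9F -> emit 5B 2F 9F, reset; bytes_emitted=3
After char 4 ('0'=52): chars_in_quartet=1 acc=0x34 bytes_emitted=3
After char 5 ('i'=34): chars_in_quartet=2 acc=0xD22 bytes_emitted=3
After char 6 ('P'=15): chars_in_quartet=3 acc=0x3488F bytes_emitted=3
After char 7 ('F'=5): chars_in_quartet=4 acc=0xD223C5 -> emit D2 23 C5, reset; bytes_emitted=6
After char 8 ('Y'=24): chars_in_quartet=1 acc=0x18 bytes_emitted=6
After char 9 ('n'=39): chars_in_quartet=2 acc=0x627 bytes_emitted=6
After char 10 ('2'=54): chars_in_quartet=3 acc=0x189F6 bytes_emitted=6
After char 11 ('v'=47): chars_in_quartet=4 acc=0x627DAF -> emit 62 7D AF, reset; bytes_emitted=9
After char 12 ('f'=31): chars_in_quartet=1 acc=0x1F bytes_emitted=9
After char 13 ('A'=0): chars_in_quartet=2 acc=0x7C0 bytes_emitted=9
Padding '==': partial quartet acc=0x7C0 -> emit 7C; bytes_emitted=10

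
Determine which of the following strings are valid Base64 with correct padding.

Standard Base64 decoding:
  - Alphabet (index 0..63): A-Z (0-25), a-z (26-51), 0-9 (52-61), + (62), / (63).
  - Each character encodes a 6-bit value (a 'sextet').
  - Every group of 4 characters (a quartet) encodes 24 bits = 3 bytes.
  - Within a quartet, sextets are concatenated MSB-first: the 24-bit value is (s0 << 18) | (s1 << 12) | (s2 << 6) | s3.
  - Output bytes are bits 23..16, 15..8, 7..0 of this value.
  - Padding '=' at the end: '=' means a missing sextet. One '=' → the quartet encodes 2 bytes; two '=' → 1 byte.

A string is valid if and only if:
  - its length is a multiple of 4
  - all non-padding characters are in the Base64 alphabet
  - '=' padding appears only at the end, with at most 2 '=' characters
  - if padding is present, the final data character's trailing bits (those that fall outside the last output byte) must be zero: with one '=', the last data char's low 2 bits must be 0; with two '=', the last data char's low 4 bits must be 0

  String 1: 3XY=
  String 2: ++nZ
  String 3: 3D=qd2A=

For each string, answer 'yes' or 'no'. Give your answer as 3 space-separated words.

String 1: '3XY=' → valid
String 2: '++nZ' → valid
String 3: '3D=qd2A=' → invalid (bad char(s): ['=']; '=' in middle)

Answer: yes yes no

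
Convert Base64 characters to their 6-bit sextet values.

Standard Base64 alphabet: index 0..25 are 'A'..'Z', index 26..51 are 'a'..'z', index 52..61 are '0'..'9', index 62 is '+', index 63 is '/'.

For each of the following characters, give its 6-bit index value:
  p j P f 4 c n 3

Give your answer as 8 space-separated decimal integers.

Answer: 41 35 15 31 56 28 39 55

Derivation:
'p': a..z range, 26 + ord('p') − ord('a') = 41
'j': a..z range, 26 + ord('j') − ord('a') = 35
'P': A..Z range, ord('P') − ord('A') = 15
'f': a..z range, 26 + ord('f') − ord('a') = 31
'4': 0..9 range, 52 + ord('4') − ord('0') = 56
'c': a..z range, 26 + ord('c') − ord('a') = 28
'n': a..z range, 26 + ord('n') − ord('a') = 39
'3': 0..9 range, 52 + ord('3') − ord('0') = 55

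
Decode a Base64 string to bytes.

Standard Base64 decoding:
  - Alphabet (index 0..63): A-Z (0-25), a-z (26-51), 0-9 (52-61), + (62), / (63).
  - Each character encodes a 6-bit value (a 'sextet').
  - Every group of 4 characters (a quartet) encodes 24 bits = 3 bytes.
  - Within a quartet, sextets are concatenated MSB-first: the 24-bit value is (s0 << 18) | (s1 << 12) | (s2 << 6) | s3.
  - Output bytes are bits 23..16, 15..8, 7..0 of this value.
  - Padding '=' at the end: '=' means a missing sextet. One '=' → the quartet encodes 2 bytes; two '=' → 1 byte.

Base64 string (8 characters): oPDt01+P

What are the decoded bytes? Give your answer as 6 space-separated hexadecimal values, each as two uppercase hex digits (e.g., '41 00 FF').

After char 0 ('o'=40): chars_in_quartet=1 acc=0x28 bytes_emitted=0
After char 1 ('P'=15): chars_in_quartet=2 acc=0xA0F bytes_emitted=0
After char 2 ('D'=3): chars_in_quartet=3 acc=0x283C3 bytes_emitted=0
After char 3 ('t'=45): chars_in_quartet=4 acc=0xA0F0ED -> emit A0 F0 ED, reset; bytes_emitted=3
After char 4 ('0'=52): chars_in_quartet=1 acc=0x34 bytes_emitted=3
After char 5 ('1'=53): chars_in_quartet=2 acc=0xD35 bytes_emitted=3
After char 6 ('+'=62): chars_in_quartet=3 acc=0x34D7E bytes_emitted=3
After char 7 ('P'=15): chars_in_quartet=4 acc=0xD35F8F -> emit D3 5F 8F, reset; bytes_emitted=6

Answer: A0 F0 ED D3 5F 8F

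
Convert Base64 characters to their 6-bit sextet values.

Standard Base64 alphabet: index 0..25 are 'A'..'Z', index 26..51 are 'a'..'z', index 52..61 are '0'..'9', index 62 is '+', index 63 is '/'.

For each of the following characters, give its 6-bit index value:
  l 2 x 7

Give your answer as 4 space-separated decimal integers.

Answer: 37 54 49 59

Derivation:
'l': a..z range, 26 + ord('l') − ord('a') = 37
'2': 0..9 range, 52 + ord('2') − ord('0') = 54
'x': a..z range, 26 + ord('x') − ord('a') = 49
'7': 0..9 range, 52 + ord('7') − ord('0') = 59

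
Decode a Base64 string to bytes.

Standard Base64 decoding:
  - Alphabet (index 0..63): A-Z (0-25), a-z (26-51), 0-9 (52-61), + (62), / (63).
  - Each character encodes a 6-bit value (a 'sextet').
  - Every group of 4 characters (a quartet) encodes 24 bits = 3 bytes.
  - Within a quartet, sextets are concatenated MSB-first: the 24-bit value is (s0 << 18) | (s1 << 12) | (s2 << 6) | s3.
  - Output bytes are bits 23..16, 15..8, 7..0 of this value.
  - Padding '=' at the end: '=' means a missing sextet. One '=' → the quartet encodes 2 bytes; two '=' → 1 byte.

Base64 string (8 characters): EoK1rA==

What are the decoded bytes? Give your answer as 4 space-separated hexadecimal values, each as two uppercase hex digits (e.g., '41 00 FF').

After char 0 ('E'=4): chars_in_quartet=1 acc=0x4 bytes_emitted=0
After char 1 ('o'=40): chars_in_quartet=2 acc=0x128 bytes_emitted=0
After char 2 ('K'=10): chars_in_quartet=3 acc=0x4A0A bytes_emitted=0
After char 3 ('1'=53): chars_in_quartet=4 acc=0x1282B5 -> emit 12 82 B5, reset; bytes_emitted=3
After char 4 ('r'=43): chars_in_quartet=1 acc=0x2B bytes_emitted=3
After char 5 ('A'=0): chars_in_quartet=2 acc=0xAC0 bytes_emitted=3
Padding '==': partial quartet acc=0xAC0 -> emit AC; bytes_emitted=4

Answer: 12 82 B5 AC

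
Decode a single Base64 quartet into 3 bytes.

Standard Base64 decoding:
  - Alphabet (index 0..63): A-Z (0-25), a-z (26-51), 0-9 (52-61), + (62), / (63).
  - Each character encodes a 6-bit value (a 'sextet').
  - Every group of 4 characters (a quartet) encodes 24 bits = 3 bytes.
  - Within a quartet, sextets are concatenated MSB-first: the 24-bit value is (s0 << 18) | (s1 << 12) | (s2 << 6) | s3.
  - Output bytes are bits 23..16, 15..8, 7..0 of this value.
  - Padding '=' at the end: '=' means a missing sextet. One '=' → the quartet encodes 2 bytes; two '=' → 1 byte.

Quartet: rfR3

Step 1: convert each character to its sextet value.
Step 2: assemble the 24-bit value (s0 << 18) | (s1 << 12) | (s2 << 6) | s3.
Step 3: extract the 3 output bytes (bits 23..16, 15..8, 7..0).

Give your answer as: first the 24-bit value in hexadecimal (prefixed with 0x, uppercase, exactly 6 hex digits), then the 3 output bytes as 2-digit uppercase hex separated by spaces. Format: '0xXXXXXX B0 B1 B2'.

Sextets: r=43, f=31, R=17, 3=55
24-bit: (43<<18) | (31<<12) | (17<<6) | 55
      = 0xAC0000 | 0x01F000 | 0x000440 | 0x000037
      = 0xADF477
Bytes: (v>>16)&0xFF=AD, (v>>8)&0xFF=F4, v&0xFF=77

Answer: 0xADF477 AD F4 77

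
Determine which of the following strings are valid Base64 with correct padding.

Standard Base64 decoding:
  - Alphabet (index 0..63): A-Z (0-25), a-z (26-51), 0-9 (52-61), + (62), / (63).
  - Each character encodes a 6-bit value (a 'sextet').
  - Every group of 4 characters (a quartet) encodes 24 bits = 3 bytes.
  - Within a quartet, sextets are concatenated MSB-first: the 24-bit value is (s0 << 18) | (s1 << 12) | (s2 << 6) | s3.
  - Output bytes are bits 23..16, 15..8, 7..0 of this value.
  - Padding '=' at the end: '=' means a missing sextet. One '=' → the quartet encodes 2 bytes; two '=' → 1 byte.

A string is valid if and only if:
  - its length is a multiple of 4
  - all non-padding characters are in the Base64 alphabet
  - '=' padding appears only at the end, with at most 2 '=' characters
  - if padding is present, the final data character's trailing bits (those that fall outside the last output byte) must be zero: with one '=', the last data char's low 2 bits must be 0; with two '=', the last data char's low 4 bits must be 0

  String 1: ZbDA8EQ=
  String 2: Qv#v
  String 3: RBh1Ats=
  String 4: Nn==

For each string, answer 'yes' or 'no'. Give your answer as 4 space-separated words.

Answer: yes no yes no

Derivation:
String 1: 'ZbDA8EQ=' → valid
String 2: 'Qv#v' → invalid (bad char(s): ['#'])
String 3: 'RBh1Ats=' → valid
String 4: 'Nn==' → invalid (bad trailing bits)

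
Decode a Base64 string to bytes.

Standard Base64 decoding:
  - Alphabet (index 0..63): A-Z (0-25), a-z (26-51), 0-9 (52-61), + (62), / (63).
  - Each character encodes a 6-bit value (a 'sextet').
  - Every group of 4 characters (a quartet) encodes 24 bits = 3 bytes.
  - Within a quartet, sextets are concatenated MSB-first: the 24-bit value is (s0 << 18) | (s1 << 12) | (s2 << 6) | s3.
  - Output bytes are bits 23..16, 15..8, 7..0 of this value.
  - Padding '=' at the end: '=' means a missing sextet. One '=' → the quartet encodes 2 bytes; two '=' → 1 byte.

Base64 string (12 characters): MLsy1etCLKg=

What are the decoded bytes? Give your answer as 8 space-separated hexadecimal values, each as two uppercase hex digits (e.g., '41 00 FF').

After char 0 ('M'=12): chars_in_quartet=1 acc=0xC bytes_emitted=0
After char 1 ('L'=11): chars_in_quartet=2 acc=0x30B bytes_emitted=0
After char 2 ('s'=44): chars_in_quartet=3 acc=0xC2EC bytes_emitted=0
After char 3 ('y'=50): chars_in_quartet=4 acc=0x30BB32 -> emit 30 BB 32, reset; bytes_emitted=3
After char 4 ('1'=53): chars_in_quartet=1 acc=0x35 bytes_emitted=3
After char 5 ('e'=30): chars_in_quartet=2 acc=0xD5E bytes_emitted=3
After char 6 ('t'=45): chars_in_quartet=3 acc=0x357AD bytes_emitted=3
After char 7 ('C'=2): chars_in_quartet=4 acc=0xD5EB42 -> emit D5 EB 42, reset; bytes_emitted=6
After char 8 ('L'=11): chars_in_quartet=1 acc=0xB bytes_emitted=6
After char 9 ('K'=10): chars_in_quartet=2 acc=0x2CA bytes_emitted=6
After char 10 ('g'=32): chars_in_quartet=3 acc=0xB2A0 bytes_emitted=6
Padding '=': partial quartet acc=0xB2A0 -> emit 2C A8; bytes_emitted=8

Answer: 30 BB 32 D5 EB 42 2C A8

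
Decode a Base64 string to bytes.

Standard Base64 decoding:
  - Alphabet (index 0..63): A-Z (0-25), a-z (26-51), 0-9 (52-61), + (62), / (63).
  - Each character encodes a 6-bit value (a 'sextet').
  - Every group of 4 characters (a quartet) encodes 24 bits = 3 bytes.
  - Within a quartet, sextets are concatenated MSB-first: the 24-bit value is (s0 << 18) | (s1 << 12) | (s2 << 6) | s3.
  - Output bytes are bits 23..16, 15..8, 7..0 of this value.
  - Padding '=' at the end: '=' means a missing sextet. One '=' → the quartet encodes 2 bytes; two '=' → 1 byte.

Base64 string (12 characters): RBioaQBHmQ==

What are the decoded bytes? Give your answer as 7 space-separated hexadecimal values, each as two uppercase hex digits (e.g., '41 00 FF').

Answer: 44 18 A8 69 00 47 99

Derivation:
After char 0 ('R'=17): chars_in_quartet=1 acc=0x11 bytes_emitted=0
After char 1 ('B'=1): chars_in_quartet=2 acc=0x441 bytes_emitted=0
After char 2 ('i'=34): chars_in_quartet=3 acc=0x11062 bytes_emitted=0
After char 3 ('o'=40): chars_in_quartet=4 acc=0x4418A8 -> emit 44 18 A8, reset; bytes_emitted=3
After char 4 ('a'=26): chars_in_quartet=1 acc=0x1A bytes_emitted=3
After char 5 ('Q'=16): chars_in_quartet=2 acc=0x690 bytes_emitted=3
After char 6 ('B'=1): chars_in_quartet=3 acc=0x1A401 bytes_emitted=3
After char 7 ('H'=7): chars_in_quartet=4 acc=0x690047 -> emit 69 00 47, reset; bytes_emitted=6
After char 8 ('m'=38): chars_in_quartet=1 acc=0x26 bytes_emitted=6
After char 9 ('Q'=16): chars_in_quartet=2 acc=0x990 bytes_emitted=6
Padding '==': partial quartet acc=0x990 -> emit 99; bytes_emitted=7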